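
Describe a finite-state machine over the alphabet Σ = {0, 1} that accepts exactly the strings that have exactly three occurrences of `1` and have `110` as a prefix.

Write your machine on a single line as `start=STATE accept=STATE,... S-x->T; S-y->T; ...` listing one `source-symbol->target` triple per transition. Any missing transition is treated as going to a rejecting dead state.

Handle the two conditions separately and then intersect. One (5 states) tracks the count of `1`s, saturating at 4; the other (5 states) tracks whether the input so far still matches the prefix `110`. Each combined state is a pair, one component from each; accept when both components accept. Equivalent product states are then merged.
6 states suffice.
        0   1  
>  s0   s1  s2 
   s1   s1  s1 
   s2   s1  s3 
   s3   s4  s1 
   s4   s4  s5 
 * s5   s5  s1 
(> = start, * = accepting)

start=s0; accept=s5; s0-0->s1; s0-1->s2; s1-0->s1; s1-1->s1; s2-0->s1; s2-1->s3; s3-0->s4; s3-1->s1; s4-0->s4; s4-1->s5; s5-0->s5; s5-1->s1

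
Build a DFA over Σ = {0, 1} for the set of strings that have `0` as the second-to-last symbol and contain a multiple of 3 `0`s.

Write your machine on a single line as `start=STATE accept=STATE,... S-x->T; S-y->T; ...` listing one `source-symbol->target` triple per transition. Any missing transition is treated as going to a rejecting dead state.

Handle the two conditions separately and then intersect. The first has 7 states tracking the last 2 symbols read; the second has 3 states tracking the count of `0`s modulo 3. A product state is a pair (one from each), accepting exactly when both do.
          0    1  
>  s0     s1   s2 
   s1     s3   s4 
   s2     s5   s6 
   s3     s7   s8 
   s4     s9  s10 
   s5     s3   s4 
   s6     s5   s6 
 * s7    s11  s12 
   s8    s13  s14 
   s9     s7   s8 
   s10    s9  s10 
   s11    s3   s4 
 * s12    s5   s6 
   s13   s11  s12 
   s14   s13  s14 
(> = start, * = accepting)

start=s0; accept=s7,s12; s0-0->s1; s0-1->s2; s1-0->s3; s1-1->s4; s2-0->s5; s2-1->s6; s3-0->s7; s3-1->s8; s4-0->s9; s4-1->s10; s5-0->s3; s5-1->s4; s6-0->s5; s6-1->s6; s7-0->s11; s7-1->s12; s8-0->s13; s8-1->s14; s9-0->s7; s9-1->s8; s10-0->s9; s10-1->s10; s11-0->s3; s11-1->s4; s12-0->s5; s12-1->s6; s13-0->s11; s13-1->s12; s14-0->s13; s14-1->s14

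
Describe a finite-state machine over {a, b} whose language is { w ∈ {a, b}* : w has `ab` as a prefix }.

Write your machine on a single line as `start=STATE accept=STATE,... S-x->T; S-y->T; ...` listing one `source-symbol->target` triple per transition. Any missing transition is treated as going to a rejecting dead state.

start=q0; accept=q2; q0-a->q1; q0-b->q3; q1-a->q3; q1-b->q2; q2-a->q2; q2-b->q2; q3-a->q3; q3-b->q3

Walk along `ab` while the input agrees: from q0 take `a` to q1, and so on. Any deviation drops to the rejecting sink q3. Once q2 is reached the prefix is confirmed and every continuation is accepted.
With 4 states:
        a   b  
>  q0   q1  q3 
   q1   q3  q2 
 * q2   q2  q2 
   q3   q3  q3 
(> = start, * = accepting)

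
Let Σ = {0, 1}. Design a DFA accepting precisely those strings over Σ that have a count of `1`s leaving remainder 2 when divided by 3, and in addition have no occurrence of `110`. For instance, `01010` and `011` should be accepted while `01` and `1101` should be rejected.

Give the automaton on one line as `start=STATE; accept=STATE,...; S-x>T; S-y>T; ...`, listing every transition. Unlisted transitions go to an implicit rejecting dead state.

start=A; accept=D,E,H; A-0>A; A-1>B; B-0>C; B-1>D; C-0>C; C-1>E; D-0>F; D-1>G; E-0>H; E-1>G; F-0>F; F-1>I; G-0>I; G-1>J; H-0>H; H-1>K; I-0>I; I-1>L; J-0>L; J-1>D; K-0>A; K-1>J; L-0>L; L-1>F

Handle the two conditions separately and then intersect. The first has 3 states tracking the count of `1`s modulo 3; the second has 4 states tracking partial matches of the forbidden pattern `110`. A product state is a pair (one from each), accepting exactly when both do.
A 12-state machine:
       0  1 
>  A   A  B 
   B   C  D 
   C   C  E 
 * D   F  G 
 * E   H  G 
   F   F  I 
   G   I  J 
 * H   H  K 
   I   I  L 
   J   L  D 
   K   A  J 
   L   L  F 
(> = start, * = accepting)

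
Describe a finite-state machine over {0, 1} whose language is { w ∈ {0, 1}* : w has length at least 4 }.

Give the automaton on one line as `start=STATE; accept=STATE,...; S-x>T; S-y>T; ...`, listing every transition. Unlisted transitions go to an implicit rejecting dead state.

start=s0; accept=s4,s5; s0-0>s1; s0-1>s1; s1-0>s2; s1-1>s2; s2-0>s3; s2-1>s3; s3-0>s4; s3-1>s4; s4-0>s5; s4-1>s5; s5-0>s5; s5-1>s5

Count input length up to 5: every symbol moves from s0 toward s5, which means 'more than 4' and absorbs. Accept from {s4, s5}.
With 6 states:
        0   1  
>  s0   s1  s1 
   s1   s2  s2 
   s2   s3  s3 
   s3   s4  s4 
 * s4   s5  s5 
 * s5   s5  s5 
(> = start, * = accepting)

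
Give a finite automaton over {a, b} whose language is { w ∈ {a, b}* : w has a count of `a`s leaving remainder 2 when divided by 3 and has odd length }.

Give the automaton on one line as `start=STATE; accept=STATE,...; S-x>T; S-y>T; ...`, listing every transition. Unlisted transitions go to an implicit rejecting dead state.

start=q0; accept=q5; q0-a>q1; q0-b>q2; q1-a>q3; q1-b>q4; q2-a>q4; q2-b>q0; q3-a>q2; q3-b>q5; q4-a>q5; q4-b>q1; q5-a>q0; q5-b>q3

Handle the two conditions separately and then intersect. The first has 3 states tracking the count of `a`s modulo 3; the second has 2 states tracking the input length modulo 2. A product state is a pair (one from each), accepting exactly when both do.
A 6-state machine:
        a   b  
>  q0   q1  q2 
   q1   q3  q4 
   q2   q4  q0 
   q3   q2  q5 
   q4   q5  q1 
 * q5   q0  q3 
(> = start, * = accepting)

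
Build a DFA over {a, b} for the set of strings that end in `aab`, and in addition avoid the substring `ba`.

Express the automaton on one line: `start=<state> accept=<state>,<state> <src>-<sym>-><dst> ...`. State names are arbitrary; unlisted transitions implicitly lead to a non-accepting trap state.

start=S0 accept=S5 S0-a->S1 S0-b->S2 S1-a->S3 S1-b->S2 S2-a->S4 S2-b->S2 S3-a->S3 S3-b->S5 S4-a->S6 S4-b->S7 S5-a->S4 S5-b->S2 S6-a->S6 S6-b->S8 S7-a->S4 S7-b->S7 S8-a->S4 S8-b->S7

Handle the two conditions separately and then intersect. The first has 4 states tracking how much of the suffix `aab` has currently been matched; the second has 3 states tracking partial matches of the forbidden pattern `ba`. A product state is a pair (one from each), accepting exactly when both do.
9 states suffice.
        a   b  
>  S0   S1  S2 
   S1   S3  S2 
   S2   S4  S2 
   S3   S3  S5 
   S4   S6  S7 
 * S5   S4  S2 
   S6   S6  S8 
   S7   S4  S7 
   S8   S4  S7 
(> = start, * = accepting)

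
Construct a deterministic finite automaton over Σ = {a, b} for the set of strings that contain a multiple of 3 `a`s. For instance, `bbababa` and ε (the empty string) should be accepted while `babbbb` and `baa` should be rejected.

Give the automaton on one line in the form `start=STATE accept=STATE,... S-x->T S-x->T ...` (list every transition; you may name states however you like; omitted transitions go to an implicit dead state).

start=S0 accept=S0 S0-a->S1 S0-b->S0 S1-a->S2 S1-b->S1 S2-a->S0 S2-b->S2

The only thing that matters is how many `a`s have appeared, reduced mod 3. Use one state per residue: S0 for 0, …, S2 for 2. Reading `a` moves to the next residue; anything else stays put. S0 is accepting.
With 3 states:
        a   b  
>* S0   S1  S0 
   S1   S2  S1 
   S2   S0  S2 
(> = start, * = accepting)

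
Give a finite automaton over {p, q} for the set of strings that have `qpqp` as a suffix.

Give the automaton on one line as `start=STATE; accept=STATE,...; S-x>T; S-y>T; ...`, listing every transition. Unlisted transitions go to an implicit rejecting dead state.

Let each state record the length of the longest suffix of the input read so far that is also a prefix of `qpqp`. S1 means the last symbol is `q`; S2 means the last 2 symbols are `qp`; S3 means the last 3 symbols are `qpq`; S4 means the last 4 symbols are `qpqp`. Accept only at S4, where the string currently ends in `qpqp`.
5 states suffice.
        p   q  
>  S0   S0  S1 
   S1   S2  S1 
   S2   S0  S3 
   S3   S4  S1 
 * S4   S0  S3 
(> = start, * = accepting)

start=S0; accept=S4; S0-p>S0; S0-q>S1; S1-p>S2; S1-q>S1; S2-p>S0; S2-q>S3; S3-p>S4; S3-q>S1; S4-p>S0; S4-q>S3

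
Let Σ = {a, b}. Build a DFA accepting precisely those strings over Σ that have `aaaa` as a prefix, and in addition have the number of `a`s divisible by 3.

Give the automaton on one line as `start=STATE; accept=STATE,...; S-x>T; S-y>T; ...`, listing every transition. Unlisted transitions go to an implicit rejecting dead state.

Run two small machines in parallel and take their product. The first has 6 states tracking whether the input so far still matches the prefix `aaaa`; the second has 3 states tracking the count of `a`s modulo 3. A product state is a pair (one from each), accepting exactly when both do.
With 10 states:
        a   b  
>  s0   s1  s2 
   s1   s3  s4 
   s2   s4  s2 
   s3   s5  s6 
   s4   s6  s4 
   s5   s7  s2 
   s6   s2  s6 
   s7   s8  s7 
   s8   s9  s8 
 * s9   s7  s9 
(> = start, * = accepting)

start=s0; accept=s9; s0-a>s1; s0-b>s2; s1-a>s3; s1-b>s4; s2-a>s4; s2-b>s2; s3-a>s5; s3-b>s6; s4-a>s6; s4-b>s4; s5-a>s7; s5-b>s2; s6-a>s2; s6-b>s6; s7-a>s8; s7-b>s7; s8-a>s9; s8-b>s8; s9-a>s7; s9-b>s9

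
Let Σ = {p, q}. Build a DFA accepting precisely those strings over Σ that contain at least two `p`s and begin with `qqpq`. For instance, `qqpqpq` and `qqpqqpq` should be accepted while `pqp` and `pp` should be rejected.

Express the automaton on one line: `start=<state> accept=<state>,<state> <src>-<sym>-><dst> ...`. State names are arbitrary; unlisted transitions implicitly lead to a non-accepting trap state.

start=s0 accept=s6 s0-p->s1 s0-q->s2 s1-p->s1 s1-q->s1 s2-p->s1 s2-q->s3 s3-p->s4 s3-q->s1 s4-p->s1 s4-q->s5 s5-p->s6 s5-q->s5 s6-p->s6 s6-q->s6

Run two small machines in parallel and take their product. The first has 4 states tracking the count of `p`s, saturating at 3; the second has 6 states tracking whether the input so far still matches the prefix `qqpq`. A product state is a pair (one from each), accepting exactly when both do. Equivalent product states are then merged.
With 7 states:
        p   q  
>  s0   s1  s2 
   s1   s1  s1 
   s2   s1  s3 
   s3   s4  s1 
   s4   s1  s5 
   s5   s6  s5 
 * s6   s6  s6 
(> = start, * = accepting)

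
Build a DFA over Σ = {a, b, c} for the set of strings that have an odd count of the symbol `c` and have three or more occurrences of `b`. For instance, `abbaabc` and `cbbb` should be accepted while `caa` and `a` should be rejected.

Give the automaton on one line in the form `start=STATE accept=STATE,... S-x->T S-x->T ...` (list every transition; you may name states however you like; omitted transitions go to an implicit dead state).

start=q0 accept=q7 q0-a->q0 q0-b->q1 q0-c->q2 q1-a->q1 q1-b->q3 q1-c->q4 q2-a->q2 q2-b->q4 q2-c->q0 q3-a->q3 q3-b->q5 q3-c->q6 q4-a->q4 q4-b->q6 q4-c->q1 q5-a->q5 q5-b->q5 q5-c->q7 q6-a->q6 q6-b->q7 q6-c->q3 q7-a->q7 q7-b->q7 q7-c->q5

Handle the two conditions separately and then intersect. One (2 states) tracks the count of `c`s modulo 2; the other (5 states) tracks the count of `b`s, saturating at 4. Each combined state is a pair, one component from each; accept when both components accept. After merging equivalent states the machine shrinks.
An 8-state machine:
        a   b   c  
>  q0   q0  q1  q2 
   q1   q1  q3  q4 
   q2   q2  q4  q0 
   q3   q3  q5  q6 
   q4   q4  q6  q1 
   q5   q5  q5  q7 
   q6   q6  q7  q3 
 * q7   q7  q7  q5 
(> = start, * = accepting)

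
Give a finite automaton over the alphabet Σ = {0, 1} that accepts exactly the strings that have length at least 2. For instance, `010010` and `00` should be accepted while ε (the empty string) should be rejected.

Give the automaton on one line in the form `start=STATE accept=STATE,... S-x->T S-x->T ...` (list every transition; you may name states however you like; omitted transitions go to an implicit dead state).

start=A accept=C,D A-0->B A-1->B B-0->C B-1->C C-0->D C-1->D D-0->D D-1->D

We only need to distinguish lengths 0, 1, …, 2, and '>2'. Chain A → B → C → D on every symbol, with D looping. Accepting states: {C, D}.
4 states suffice.
       0  1 
>  A   B  B 
   B   C  C 
 * C   D  D 
 * D   D  D 
(> = start, * = accepting)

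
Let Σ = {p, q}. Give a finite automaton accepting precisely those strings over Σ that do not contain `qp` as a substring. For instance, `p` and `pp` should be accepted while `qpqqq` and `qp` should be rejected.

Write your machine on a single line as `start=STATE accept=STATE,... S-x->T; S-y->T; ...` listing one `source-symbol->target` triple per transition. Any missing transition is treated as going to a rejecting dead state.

start=s0; accept=s0,s1; s0-p->s0; s0-q->s1; s1-p->s2; s1-q->s1; s2-p->s2; s2-q->s2

This is the complement of 'contains `qp`'. Use the same substring-matching states — s0 through s2 holding how much of `qp` has just been matched — but flip the accepting set: everything except the trap s2 accepts.
A 3-state machine:
        p   q  
>* s0   s0  s1 
 * s1   s2  s1 
   s2   s2  s2 
(> = start, * = accepting)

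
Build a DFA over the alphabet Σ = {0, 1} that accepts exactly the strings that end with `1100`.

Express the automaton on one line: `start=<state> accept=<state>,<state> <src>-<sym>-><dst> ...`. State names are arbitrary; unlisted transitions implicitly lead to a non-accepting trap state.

start=q0 accept=q4 q0-0->q0 q0-1->q1 q1-0->q0 q1-1->q2 q2-0->q3 q2-1->q2 q3-0->q4 q3-1->q1 q4-0->q0 q4-1->q1

Let each state record the length of the longest suffix of the input read so far that is also a prefix of `1100`. q1 means the last symbol is `1`; q2 means the last 2 symbols are `11`; q3 means the last 3 symbols are `110`; q4 means the last 4 symbols are `1100`. Accept only at q4, where the string currently ends in `1100`.
With 5 states:
        0   1  
>  q0   q0  q1 
   q1   q0  q2 
   q2   q3  q2 
   q3   q4  q1 
 * q4   q0  q1 
(> = start, * = accepting)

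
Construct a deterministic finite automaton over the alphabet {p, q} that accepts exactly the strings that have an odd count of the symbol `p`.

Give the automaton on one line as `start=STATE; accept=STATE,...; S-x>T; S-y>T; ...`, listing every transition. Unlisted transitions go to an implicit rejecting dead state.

Keep the running count of `p`s modulo 2: each `p` advances along the cycle S0 → S1 → S0 while other symbols loop. Accept at S1.
A 2-state machine:
        p   q  
>  S0   S1  S0 
 * S1   S0  S1 
(> = start, * = accepting)

start=S0; accept=S1; S0-p>S1; S0-q>S0; S1-p>S0; S1-q>S1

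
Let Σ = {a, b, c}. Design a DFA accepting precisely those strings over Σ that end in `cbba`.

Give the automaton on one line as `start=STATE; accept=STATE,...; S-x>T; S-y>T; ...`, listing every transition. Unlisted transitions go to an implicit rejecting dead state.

Remember how much of `cbba` the current input suffix matches. State S0 means no match yet; S1 means the last symbol is `c`; S2 means the last 2 symbols are `cb`; S3 means the last 3 symbols are `cbb`; S4 means the last 4 symbols are `cbba`. Only S4 accepts. On a mismatch, fall back to the longest proper suffix that is still a prefix of `cbba`.
With 5 states:
        a   b   c  
>  S0   S0  S0  S1 
   S1   S0  S2  S1 
   S2   S0  S3  S1 
   S3   S4  S0  S1 
 * S4   S0  S0  S1 
(> = start, * = accepting)

start=S0; accept=S4; S0-a>S0; S0-b>S0; S0-c>S1; S1-a>S0; S1-b>S2; S1-c>S1; S2-a>S0; S2-b>S3; S2-c>S1; S3-a>S4; S3-b>S0; S3-c>S1; S4-a>S0; S4-b>S0; S4-c>S1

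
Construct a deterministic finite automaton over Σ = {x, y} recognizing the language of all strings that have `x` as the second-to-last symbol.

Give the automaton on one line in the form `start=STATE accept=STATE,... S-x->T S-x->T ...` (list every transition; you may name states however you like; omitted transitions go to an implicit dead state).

Because acceptance depends on a position counted from the end, the machine has to buffer the most recent 2 symbols. Make each state the string of the last up-to-2 symbols read; on input `x` shift the window left and append `x`. Accept when the buffered window has length 2 and begins with `x`.
        x   y  
>  S0   S1  S2 
   S1   S3  S4 
   S2   S5  S6 
 * S3   S3  S4 
 * S4   S5  S6 
   S5   S3  S4 
   S6   S5  S6 
(> = start, * = accepting)

start=S0 accept=S3,S4 S0-x->S1 S0-y->S2 S1-x->S3 S1-y->S4 S2-x->S5 S2-y->S6 S3-x->S3 S3-y->S4 S4-x->S5 S4-y->S6 S5-x->S3 S5-y->S4 S6-x->S5 S6-y->S6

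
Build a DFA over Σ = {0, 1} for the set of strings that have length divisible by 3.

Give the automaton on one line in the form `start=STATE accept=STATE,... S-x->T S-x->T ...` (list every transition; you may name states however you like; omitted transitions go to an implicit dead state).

start=A accept=A A-0->B A-1->B B-0->C B-1->C C-0->A C-1->A

Only the length mod 3 matters, so use a 3-cycle: from any state, every input symbol moves to the next state, wrapping C back to A. Mark A accepting.
A 3-state machine:
       0  1 
>* A   B  B 
   B   C  C 
   C   A  A 
(> = start, * = accepting)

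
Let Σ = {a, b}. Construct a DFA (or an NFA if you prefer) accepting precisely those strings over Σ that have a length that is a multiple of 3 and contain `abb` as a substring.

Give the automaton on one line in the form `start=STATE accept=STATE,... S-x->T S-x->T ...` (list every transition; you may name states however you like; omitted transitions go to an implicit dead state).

start=s0 accept=s8 s0-a->s1 s0-b->s2 s1-a->s3 s1-b->s4 s2-a->s3 s2-b->s5 s3-a->s6 s3-b->s7 s4-a->s6 s4-b->s8 s5-a->s6 s5-b->s0 s6-a->s1 s6-b->s9 s7-a->s1 s7-b->s10 s8-a->s10 s8-b->s10 s9-a->s3 s9-b->s11 s10-a->s11 s10-b->s11 s11-a->s8 s11-b->s8

Build one automaton per condition and run them in lockstep. The first has 3 states tracking the input length modulo 3; the second has 4 states tracking whether and how much of `abb` has been seen. A product state is a pair (one from each), accepting exactly when both do.
A 12-state machine:
          a    b  
>  s0     s1   s2 
   s1     s3   s4 
   s2     s3   s5 
   s3     s6   s7 
   s4     s6   s8 
   s5     s6   s0 
   s6     s1   s9 
   s7     s1  s10 
 * s8    s10  s10 
   s9     s3  s11 
   s10   s11  s11 
   s11    s8   s8 
(> = start, * = accepting)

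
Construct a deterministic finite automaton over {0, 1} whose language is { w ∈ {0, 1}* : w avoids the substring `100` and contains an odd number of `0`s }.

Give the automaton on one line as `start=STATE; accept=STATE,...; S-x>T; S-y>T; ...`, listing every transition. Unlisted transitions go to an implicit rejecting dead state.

Handle the two conditions separately and then intersect. The first has 4 states tracking partial matches of the forbidden pattern `100`; the second has 2 states tracking the count of `0`s modulo 2. A product state is a pair (one from each), accepting exactly when both do. After merging equivalent states the machine shrinks.
       0  1 
>  A   B  C 
 * B   A  D 
   C   E  C 
 * D   F  D 
 * E   G  D 
   F   G  C 
   G   G  G 
(> = start, * = accepting)

start=A; accept=B,D,E; A-0>B; A-1>C; B-0>A; B-1>D; C-0>E; C-1>C; D-0>F; D-1>D; E-0>G; E-1>D; F-0>G; F-1>C; G-0>G; G-1>G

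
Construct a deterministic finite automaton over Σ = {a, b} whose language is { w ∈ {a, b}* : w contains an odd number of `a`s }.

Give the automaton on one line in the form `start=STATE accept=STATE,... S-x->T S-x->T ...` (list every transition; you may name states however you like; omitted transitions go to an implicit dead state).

Keep the running count of `a`s modulo 2: each `a` advances along the cycle S0 → S1 → S0 while other symbols loop. Accept at S1.
A 2-state machine:
        a   b  
>  S0   S1  S0 
 * S1   S0  S1 
(> = start, * = accepting)

start=S0 accept=S1 S0-a->S1 S0-b->S0 S1-a->S0 S1-b->S1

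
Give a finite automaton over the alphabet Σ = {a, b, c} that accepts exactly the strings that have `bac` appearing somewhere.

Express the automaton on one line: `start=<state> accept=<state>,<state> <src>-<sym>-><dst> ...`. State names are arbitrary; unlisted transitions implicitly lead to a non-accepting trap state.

Track how much of `bac` has been matched so far: state s0 is no progress, s3 is the absorbing accept state reached once `bac` has occurred. Intermediate states record partial matches; on a mismatch, fall back to the longest reusable overlap.
4 states suffice.
        a   b   c  
>  s0   s0  s1  s0 
   s1   s2  s1  s0 
   s2   s0  s1  s3 
 * s3   s3  s3  s3 
(> = start, * = accepting)

start=s0 accept=s3 s0-a->s0 s0-b->s1 s0-c->s0 s1-a->s2 s1-b->s1 s1-c->s0 s2-a->s0 s2-b->s1 s2-c->s3 s3-a->s3 s3-b->s3 s3-c->s3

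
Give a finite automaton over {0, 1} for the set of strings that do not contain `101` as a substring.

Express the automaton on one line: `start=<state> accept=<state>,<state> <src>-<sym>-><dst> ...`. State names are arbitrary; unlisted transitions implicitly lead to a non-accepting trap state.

This is the complement of 'contains `101`'. Use the same substring-matching states — q0 through q3 holding how much of `101` has just been matched — but flip the accepting set: everything except the trap q3 accepts.
4 states suffice.
        0   1  
>* q0   q0  q1 
 * q1   q2  q1 
 * q2   q0  q3 
   q3   q3  q3 
(> = start, * = accepting)

start=q0 accept=q0,q1,q2 q0-0->q0 q0-1->q1 q1-0->q2 q1-1->q1 q2-0->q0 q2-1->q3 q3-0->q3 q3-1->q3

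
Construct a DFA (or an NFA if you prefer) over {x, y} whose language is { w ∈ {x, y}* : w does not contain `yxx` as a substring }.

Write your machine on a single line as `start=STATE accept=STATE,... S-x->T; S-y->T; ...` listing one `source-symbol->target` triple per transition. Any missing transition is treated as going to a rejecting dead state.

This is the complement of 'contains `yxx`'. Use the same substring-matching states — q0 through q3 holding how much of `yxx` has just been matched — but flip the accepting set: everything except the trap q3 accepts.
4 states suffice.
        x   y  
>* q0   q0  q1 
 * q1   q2  q1 
 * q2   q3  q1 
   q3   q3  q3 
(> = start, * = accepting)

start=q0; accept=q0,q1,q2; q0-x->q0; q0-y->q1; q1-x->q2; q1-y->q1; q2-x->q3; q2-y->q1; q3-x->q3; q3-y->q3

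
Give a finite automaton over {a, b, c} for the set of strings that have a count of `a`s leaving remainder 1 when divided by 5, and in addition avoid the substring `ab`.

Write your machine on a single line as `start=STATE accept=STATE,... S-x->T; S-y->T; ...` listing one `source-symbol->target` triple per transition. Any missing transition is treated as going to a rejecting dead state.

Run two small machines in parallel and take their product. One (5 states) tracks the count of `a`s modulo 5; the other (3 states) tracks partial matches of the forbidden pattern `ab`. Each combined state is a pair, one component from each; accept when both components accept.
15 states suffice.
          a    b    c  
>  q0     q1   q0   q0 
 * q1     q2   q3   q4 
   q2     q5   q6   q7 
   q3     q6   q3   q3 
 * q4     q2   q4   q4 
   q5     q8   q9  q10 
   q6     q9   q6   q6 
   q7     q5   q7   q7 
   q8    q11  q12  q13 
   q9    q12   q9   q9 
   q10    q8  q10  q10 
   q11    q1  q14   q0 
   q12   q14  q12  q12 
   q13   q11  q13  q13 
   q14    q3  q14  q14 
(> = start, * = accepting)

start=q0; accept=q1,q4; q0-a->q1; q0-b->q0; q0-c->q0; q1-a->q2; q1-b->q3; q1-c->q4; q2-a->q5; q2-b->q6; q2-c->q7; q3-a->q6; q3-b->q3; q3-c->q3; q4-a->q2; q4-b->q4; q4-c->q4; q5-a->q8; q5-b->q9; q5-c->q10; q6-a->q9; q6-b->q6; q6-c->q6; q7-a->q5; q7-b->q7; q7-c->q7; q8-a->q11; q8-b->q12; q8-c->q13; q9-a->q12; q9-b->q9; q9-c->q9; q10-a->q8; q10-b->q10; q10-c->q10; q11-a->q1; q11-b->q14; q11-c->q0; q12-a->q14; q12-b->q12; q12-c->q12; q13-a->q11; q13-b->q13; q13-c->q13; q14-a->q3; q14-b->q14; q14-c->q14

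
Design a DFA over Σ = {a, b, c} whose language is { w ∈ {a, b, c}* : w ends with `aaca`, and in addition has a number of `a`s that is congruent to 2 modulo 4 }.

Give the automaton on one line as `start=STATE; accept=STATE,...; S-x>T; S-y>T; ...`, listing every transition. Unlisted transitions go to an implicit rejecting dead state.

start=q0; accept=q19; q0-a>q1; q0-b>q0; q0-c>q0; q1-a>q2; q1-b>q3; q1-c>q3; q2-a>q4; q2-b>q5; q2-c>q6; q3-a>q7; q3-b>q3; q3-c>q3; q4-a>q8; q4-b>q9; q4-c>q10; q5-a>q11; q5-b>q5; q5-c>q5; q6-a>q12; q6-b>q5; q6-c>q5; q7-a>q4; q7-b>q5; q7-c>q5; q8-a>q13; q8-b>q0; q8-c>q14; q9-a>q15; q9-b>q9; q9-c>q9; q10-a>q16; q10-b>q9; q10-c>q9; q11-a>q8; q11-b>q9; q11-c>q9; q12-a>q8; q12-b>q9; q12-c>q9; q13-a>q2; q13-b>q3; q13-c>q17; q14-a>q18; q14-b>q0; q14-c>q0; q15-a>q13; q15-b>q0; q15-c>q0; q16-a>q13; q16-b>q0; q16-c>q0; q17-a>q19; q17-b>q3; q17-c>q3; q18-a>q2; q18-b>q3; q18-c>q3; q19-a>q4; q19-b>q5; q19-c>q5

Build one automaton per condition and run them in lockstep. The first has 5 states tracking how much of the suffix `aaca` has currently been matched; the second has 4 states tracking the count of `a`s modulo 4. A product state is a pair (one from each), accepting exactly when both do.
A 20-state machine:
          a    b    c  
>  q0     q1   q0   q0 
   q1     q2   q3   q3 
   q2     q4   q5   q6 
   q3     q7   q3   q3 
   q4     q8   q9  q10 
   q5    q11   q5   q5 
   q6    q12   q5   q5 
   q7     q4   q5   q5 
   q8    q13   q0  q14 
   q9    q15   q9   q9 
   q10   q16   q9   q9 
   q11    q8   q9   q9 
   q12    q8   q9   q9 
   q13    q2   q3  q17 
   q14   q18   q0   q0 
   q15   q13   q0   q0 
   q16   q13   q0   q0 
   q17   q19   q3   q3 
   q18    q2   q3   q3 
 * q19    q4   q5   q5 
(> = start, * = accepting)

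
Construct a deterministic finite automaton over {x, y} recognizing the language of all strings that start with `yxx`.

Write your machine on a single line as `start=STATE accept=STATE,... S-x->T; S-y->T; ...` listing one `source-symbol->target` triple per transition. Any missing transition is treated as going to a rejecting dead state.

start=s0; accept=s3; s0-x->s4; s0-y->s1; s1-x->s2; s1-y->s4; s2-x->s3; s2-y->s4; s3-x->s3; s3-y->s3; s4-x->s4; s4-y->s4

Walk along `yxx` while the input agrees: from s0 take `y` to s1, and so on. Any deviation drops to the rejecting sink s4. Once s3 is reached the prefix is confirmed and every continuation is accepted.
        x   y  
>  s0   s4  s1 
   s1   s2  s4 
   s2   s3  s4 
 * s3   s3  s3 
   s4   s4  s4 
(> = start, * = accepting)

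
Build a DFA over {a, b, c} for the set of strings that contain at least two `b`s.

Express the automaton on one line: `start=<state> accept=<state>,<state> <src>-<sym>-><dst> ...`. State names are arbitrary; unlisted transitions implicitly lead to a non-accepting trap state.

start=q0 accept=q2,q3 q0-a->q0 q0-b->q1 q0-c->q0 q1-a->q1 q1-b->q2 q1-c->q1 q2-a->q2 q2-b->q3 q2-c->q2 q3-a->q3 q3-b->q3 q3-c->q3

Count `b`s, saturating at 3: states q0 through q2 mean 0 through 2 `b`s seen; q3 means more than 2. Each `b` increments (capped at q3); other symbols loop. Accept from {q2, q3}.
With 4 states:
        a   b   c  
>  q0   q0  q1  q0 
   q1   q1  q2  q1 
 * q2   q2  q3  q2 
 * q3   q3  q3  q3 
(> = start, * = accepting)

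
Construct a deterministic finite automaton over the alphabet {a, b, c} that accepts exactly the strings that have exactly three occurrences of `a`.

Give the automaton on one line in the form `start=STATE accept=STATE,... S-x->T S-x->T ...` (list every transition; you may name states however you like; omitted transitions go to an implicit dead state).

Only the number of `a`s matters, and only up to 4. Make a chain S0 → S1 → S2 → S3 → S4 advanced by each `a` (with S4 absorbing); every other symbol self-loops. The accepting set is {S3}.
        a   b   c  
>  S0   S1  S0  S0 
   S1   S2  S1  S1 
   S2   S3  S2  S2 
 * S3   S4  S3  S3 
   S4   S4  S4  S4 
(> = start, * = accepting)

start=S0 accept=S3 S0-a->S1 S0-b->S0 S0-c->S0 S1-a->S2 S1-b->S1 S1-c->S1 S2-a->S3 S2-b->S2 S2-c->S2 S3-a->S4 S3-b->S3 S3-c->S3 S4-a->S4 S4-b->S4 S4-c->S4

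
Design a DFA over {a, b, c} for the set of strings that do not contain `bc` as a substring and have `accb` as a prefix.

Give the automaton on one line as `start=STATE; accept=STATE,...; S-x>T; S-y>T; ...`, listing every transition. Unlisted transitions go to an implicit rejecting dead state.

start=S0; accept=S5,S6; S0-a>S1; S0-b>S2; S0-c>S2; S1-a>S2; S1-b>S2; S1-c>S3; S2-a>S2; S2-b>S2; S2-c>S2; S3-a>S2; S3-b>S2; S3-c>S4; S4-a>S2; S4-b>S5; S4-c>S2; S5-a>S6; S5-b>S5; S5-c>S2; S6-a>S6; S6-b>S5; S6-c>S6

Handle the two conditions separately and then intersect. One (3 states) tracks partial matches of the forbidden pattern `bc`; the other (6 states) tracks whether the input so far still matches the prefix `accb`. Each combined state is a pair, one component from each; accept when both components accept. Minimizing collapses redundant product states.
        a   b   c  
>  S0   S1  S2  S2 
   S1   S2  S2  S3 
   S2   S2  S2  S2 
   S3   S2  S2  S4 
   S4   S2  S5  S2 
 * S5   S6  S5  S2 
 * S6   S6  S5  S6 
(> = start, * = accepting)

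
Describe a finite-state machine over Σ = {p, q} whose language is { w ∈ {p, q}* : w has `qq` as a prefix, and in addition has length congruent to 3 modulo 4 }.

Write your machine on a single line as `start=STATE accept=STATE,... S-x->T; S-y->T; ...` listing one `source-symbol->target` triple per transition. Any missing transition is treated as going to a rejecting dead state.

Build one automaton per condition and run them in lockstep. One (4 states) tracks whether the input so far still matches the prefix `qq`; the other (4 states) tracks the input length modulo 4. Each combined state is a pair, one component from each; accept when both components accept.
       p  q 
>  A   B  C 
   B   D  D 
   C   D  E 
   D   F  F 
   E   G  G 
   F   H  H 
 * G   I  I 
   H   B  B 
   I   J  J 
   J   E  E 
(> = start, * = accepting)

start=A; accept=G; A-p->B; A-q->C; B-p->D; B-q->D; C-p->D; C-q->E; D-p->F; D-q->F; E-p->G; E-q->G; F-p->H; F-q->H; G-p->I; G-q->I; H-p->B; H-q->B; I-p->J; I-q->J; J-p->E; J-q->E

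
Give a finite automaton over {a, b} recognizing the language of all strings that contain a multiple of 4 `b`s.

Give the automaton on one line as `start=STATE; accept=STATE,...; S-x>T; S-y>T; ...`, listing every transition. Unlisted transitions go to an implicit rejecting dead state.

start=s0; accept=s0; s0-a>s0; s0-b>s1; s1-a>s1; s1-b>s2; s2-a>s2; s2-b>s3; s3-a>s3; s3-b>s0

The only thing that matters is how many `b`s have appeared, reduced mod 4. Use one state per residue: s0 for 0, …, s3 for 3. Reading `b` moves to the next residue; anything else stays put. s0 is accepting.
4 states suffice.
        a   b  
>* s0   s0  s1 
   s1   s1  s2 
   s2   s2  s3 
   s3   s3  s0 
(> = start, * = accepting)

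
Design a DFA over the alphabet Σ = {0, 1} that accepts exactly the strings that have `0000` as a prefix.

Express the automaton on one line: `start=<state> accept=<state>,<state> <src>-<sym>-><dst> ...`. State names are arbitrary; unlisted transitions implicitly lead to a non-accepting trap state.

Check the first 4 symbols one by one: q0 through q3 record how many have matched `0000` so far; any wrong symbol goes to the dead state q5. After all 4 match we enter the accepting sink q4.
With 6 states:
        0   1  
>  q0   q1  q5 
   q1   q2  q5 
   q2   q3  q5 
   q3   q4  q5 
 * q4   q4  q4 
   q5   q5  q5 
(> = start, * = accepting)

start=q0 accept=q4 q0-0->q1 q0-1->q5 q1-0->q2 q1-1->q5 q2-0->q3 q2-1->q5 q3-0->q4 q3-1->q5 q4-0->q4 q4-1->q4 q5-0->q5 q5-1->q5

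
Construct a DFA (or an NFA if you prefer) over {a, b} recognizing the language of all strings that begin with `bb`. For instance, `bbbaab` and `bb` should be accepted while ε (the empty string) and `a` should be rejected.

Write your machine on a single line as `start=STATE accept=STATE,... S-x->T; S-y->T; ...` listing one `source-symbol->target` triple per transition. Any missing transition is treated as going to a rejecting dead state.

Check the first 2 symbols one by one: q0 through q1 record how many have matched `bb` so far; any wrong symbol goes to the dead state q3. After all 2 match we enter the accepting sink q2.
With 4 states:
        a   b  
>  q0   q3  q1 
   q1   q3  q2 
 * q2   q2  q2 
   q3   q3  q3 
(> = start, * = accepting)

start=q0; accept=q2; q0-a->q3; q0-b->q1; q1-a->q3; q1-b->q2; q2-a->q2; q2-b->q2; q3-a->q3; q3-b->q3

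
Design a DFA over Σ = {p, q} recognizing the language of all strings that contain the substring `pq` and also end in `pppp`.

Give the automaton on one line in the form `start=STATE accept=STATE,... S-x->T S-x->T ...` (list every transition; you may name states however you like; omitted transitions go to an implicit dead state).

Run two small machines in parallel and take their product. One (3 states) tracks whether and how much of `pq` has been seen; the other (5 states) tracks how much of the suffix `pppp` has currently been matched. Each combined state is a pair, one component from each; accept when both components accept.
With 10 states:
        p   q  
>  S0   S1  S0 
   S1   S2  S3 
   S2   S4  S3 
   S3   S5  S3 
   S4   S6  S3 
   S5   S7  S3 
   S6   S6  S3 
   S7   S8  S3 
   S8   S9  S3 
 * S9   S9  S3 
(> = start, * = accepting)

start=S0 accept=S9 S0-p->S1 S0-q->S0 S1-p->S2 S1-q->S3 S2-p->S4 S2-q->S3 S3-p->S5 S3-q->S3 S4-p->S6 S4-q->S3 S5-p->S7 S5-q->S3 S6-p->S6 S6-q->S3 S7-p->S8 S7-q->S3 S8-p->S9 S8-q->S3 S9-p->S9 S9-q->S3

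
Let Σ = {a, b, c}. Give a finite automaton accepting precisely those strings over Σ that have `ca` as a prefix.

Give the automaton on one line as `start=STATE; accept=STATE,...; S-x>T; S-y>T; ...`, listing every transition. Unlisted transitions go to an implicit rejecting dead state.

Walk along `ca` while the input agrees: from s0 take `c` to s1, and so on. Any deviation drops to the rejecting sink s3. Once s2 is reached the prefix is confirmed and every continuation is accepted.
A 4-state machine:
        a   b   c  
>  s0   s3  s3  s1 
   s1   s2  s3  s3 
 * s2   s2  s2  s2 
   s3   s3  s3  s3 
(> = start, * = accepting)

start=s0; accept=s2; s0-a>s3; s0-b>s3; s0-c>s1; s1-a>s2; s1-b>s3; s1-c>s3; s2-a>s2; s2-b>s2; s2-c>s2; s3-a>s3; s3-b>s3; s3-c>s3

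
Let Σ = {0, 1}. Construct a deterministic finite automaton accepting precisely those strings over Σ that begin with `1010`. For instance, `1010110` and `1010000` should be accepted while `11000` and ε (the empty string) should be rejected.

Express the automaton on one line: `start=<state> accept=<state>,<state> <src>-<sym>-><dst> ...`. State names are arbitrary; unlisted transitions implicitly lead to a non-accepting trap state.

Walk along `1010` while the input agrees: from q0 take `1` to q1, and so on. Any deviation drops to the rejecting sink q5. Once q4 is reached the prefix is confirmed and every continuation is accepted.
With 6 states:
        0   1  
>  q0   q5  q1 
   q1   q2  q5 
   q2   q5  q3 
   q3   q4  q5 
 * q4   q4  q4 
   q5   q5  q5 
(> = start, * = accepting)

start=q0 accept=q4 q0-0->q5 q0-1->q1 q1-0->q2 q1-1->q5 q2-0->q5 q2-1->q3 q3-0->q4 q3-1->q5 q4-0->q4 q4-1->q4 q5-0->q5 q5-1->q5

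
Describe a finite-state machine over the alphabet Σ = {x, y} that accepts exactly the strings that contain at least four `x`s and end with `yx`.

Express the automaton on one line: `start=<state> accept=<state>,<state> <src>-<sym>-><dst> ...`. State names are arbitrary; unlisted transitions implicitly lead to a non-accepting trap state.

start=q0 accept=q14,q16 q0-x->q1 q0-y->q2 q1-x->q3 q1-y->q4 q2-x->q5 q2-y->q2 q3-x->q6 q3-y->q7 q4-x->q8 q4-y->q4 q5-x->q3 q5-y->q4 q6-x->q9 q6-y->q10 q7-x->q11 q7-y->q7 q8-x->q6 q8-y->q7 q9-x->q12 q9-y->q13 q10-x->q14 q10-y->q10 q11-x->q9 q11-y->q10 q12-x->q12 q12-y->q15 q13-x->q16 q13-y->q13 q14-x->q12 q14-y->q13 q15-x->q16 q15-y->q15 q16-x->q12 q16-y->q15

Run two small machines in parallel and take their product. The first has 6 states tracking the count of `x`s, saturating at 5; the second has 3 states tracking how much of the suffix `yx` has currently been matched. A product state is a pair (one from each), accepting exactly when both do.
A 17-state machine:
          x    y  
>  q0     q1   q2 
   q1     q3   q4 
   q2     q5   q2 
   q3     q6   q7 
   q4     q8   q4 
   q5     q3   q4 
   q6     q9  q10 
   q7    q11   q7 
   q8     q6   q7 
   q9    q12  q13 
   q10   q14  q10 
   q11    q9  q10 
   q12   q12  q15 
   q13   q16  q13 
 * q14   q12  q13 
   q15   q16  q15 
 * q16   q12  q15 
(> = start, * = accepting)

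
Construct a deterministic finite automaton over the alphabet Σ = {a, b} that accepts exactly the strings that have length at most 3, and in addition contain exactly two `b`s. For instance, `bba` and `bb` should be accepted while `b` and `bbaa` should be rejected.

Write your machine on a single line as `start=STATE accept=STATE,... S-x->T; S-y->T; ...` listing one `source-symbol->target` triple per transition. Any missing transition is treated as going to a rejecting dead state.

start=S0; accept=S5,S6; S0-a->S1; S0-b->S2; S1-a->S3; S1-b->S4; S2-a->S4; S2-b->S5; S3-a->S3; S3-b->S3; S4-a->S3; S4-b->S6; S5-a->S6; S5-b->S3; S6-a->S3; S6-b->S3

Build one automaton per condition and run them in lockstep. The first has 5 states tracking the input length, saturating at 4; the second has 4 states tracking the count of `b`s, saturating at 3. A product state is a pair (one from each), accepting exactly when both do. After merging equivalent states the machine shrinks.
7 states suffice.
        a   b  
>  S0   S1  S2 
   S1   S3  S4 
   S2   S4  S5 
   S3   S3  S3 
   S4   S3  S6 
 * S5   S6  S3 
 * S6   S3  S3 
(> = start, * = accepting)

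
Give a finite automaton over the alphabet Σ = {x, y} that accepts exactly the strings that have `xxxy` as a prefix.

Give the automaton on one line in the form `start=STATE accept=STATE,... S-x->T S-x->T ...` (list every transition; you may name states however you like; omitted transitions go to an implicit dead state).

Walk along `xxxy` while the input agrees: from s0 take `x` to s1, and so on. Any deviation drops to the rejecting sink s5. Once s4 is reached the prefix is confirmed and every continuation is accepted.
6 states suffice.
        x   y  
>  s0   s1  s5 
   s1   s2  s5 
   s2   s3  s5 
   s3   s5  s4 
 * s4   s4  s4 
   s5   s5  s5 
(> = start, * = accepting)

start=s0 accept=s4 s0-x->s1 s0-y->s5 s1-x->s2 s1-y->s5 s2-x->s3 s2-y->s5 s3-x->s5 s3-y->s4 s4-x->s4 s4-y->s4 s5-x->s5 s5-y->s5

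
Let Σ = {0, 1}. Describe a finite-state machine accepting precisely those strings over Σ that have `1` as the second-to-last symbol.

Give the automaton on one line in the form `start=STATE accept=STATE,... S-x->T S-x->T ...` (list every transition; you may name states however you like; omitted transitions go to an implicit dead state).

Because acceptance depends on a position counted from the end, the machine has to buffer the most recent 2 symbols. Make each state the string of the last up-to-2 symbols read; on input `x` shift the window left and append `x`. Accept when the buffered window has length 2 and begins with `1`.
7 states suffice.
        0   1  
>  s0   s1  s2 
   s1   s3  s4 
   s2   s5  s6 
   s3   s3  s4 
   s4   s5  s6 
 * s5   s3  s4 
 * s6   s5  s6 
(> = start, * = accepting)

start=s0 accept=s5,s6 s0-0->s1 s0-1->s2 s1-0->s3 s1-1->s4 s2-0->s5 s2-1->s6 s3-0->s3 s3-1->s4 s4-0->s5 s4-1->s6 s5-0->s3 s5-1->s4 s6-0->s5 s6-1->s6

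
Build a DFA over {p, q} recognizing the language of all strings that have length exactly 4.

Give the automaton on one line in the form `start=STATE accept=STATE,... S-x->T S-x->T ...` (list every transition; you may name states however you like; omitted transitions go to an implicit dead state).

We only need to distinguish lengths 0, 1, …, 4, and '>4'. Chain s0 → s1 → s2 → s3 → s4 → s5 on every symbol, with s5 looping. Accepting states: {s4}.
With 6 states:
        p   q  
>  s0   s1  s1 
   s1   s2  s2 
   s2   s3  s3 
   s3   s4  s4 
 * s4   s5  s5 
   s5   s5  s5 
(> = start, * = accepting)

start=s0 accept=s4 s0-p->s1 s0-q->s1 s1-p->s2 s1-q->s2 s2-p->s3 s2-q->s3 s3-p->s4 s3-q->s4 s4-p->s5 s4-q->s5 s5-p->s5 s5-q->s5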